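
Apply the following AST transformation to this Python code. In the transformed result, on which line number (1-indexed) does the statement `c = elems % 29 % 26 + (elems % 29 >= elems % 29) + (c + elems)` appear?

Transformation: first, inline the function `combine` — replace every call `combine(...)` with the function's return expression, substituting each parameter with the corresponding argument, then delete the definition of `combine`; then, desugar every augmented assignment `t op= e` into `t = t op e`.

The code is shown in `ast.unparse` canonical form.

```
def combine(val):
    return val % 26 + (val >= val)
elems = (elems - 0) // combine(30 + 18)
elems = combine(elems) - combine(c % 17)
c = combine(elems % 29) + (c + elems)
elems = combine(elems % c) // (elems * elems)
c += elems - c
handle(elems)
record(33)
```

3

Transformed code:
elems = (elems - 0) // ((30 + 18) % 26 + (30 + 18 >= 30 + 18))
elems = elems % 26 + (elems >= elems) - (c % 17 % 26 + (c % 17 >= c % 17))
c = elems % 29 % 26 + (elems % 29 >= elems % 29) + (c + elems)
elems = (elems % c % 26 + (elems % c >= elems % c)) // (elems * elems)
c = c + (elems - c)
handle(elems)
record(33)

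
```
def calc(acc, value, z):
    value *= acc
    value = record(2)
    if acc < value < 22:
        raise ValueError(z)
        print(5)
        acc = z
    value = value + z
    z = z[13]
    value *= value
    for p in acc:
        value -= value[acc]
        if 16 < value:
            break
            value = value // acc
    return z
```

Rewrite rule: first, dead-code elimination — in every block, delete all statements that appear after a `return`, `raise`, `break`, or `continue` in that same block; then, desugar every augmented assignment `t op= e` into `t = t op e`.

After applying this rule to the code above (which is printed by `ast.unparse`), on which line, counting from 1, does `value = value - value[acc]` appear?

Transformed code:
def calc(acc, value, z):
    value = value * acc
    value = record(2)
    if acc < value < 22:
        raise ValueError(z)
    value = value + z
    z = z[13]
    value = value * value
    for p in acc:
        value = value - value[acc]
        if 16 < value:
            break
    return z

10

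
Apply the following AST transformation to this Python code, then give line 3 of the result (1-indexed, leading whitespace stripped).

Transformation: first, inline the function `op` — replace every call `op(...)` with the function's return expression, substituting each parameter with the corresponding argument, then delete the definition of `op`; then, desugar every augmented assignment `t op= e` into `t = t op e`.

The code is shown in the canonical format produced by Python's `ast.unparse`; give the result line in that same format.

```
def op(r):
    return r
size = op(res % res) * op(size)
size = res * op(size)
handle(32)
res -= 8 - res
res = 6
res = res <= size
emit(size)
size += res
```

Transformed code:
size = res % res * size
size = res * size
handle(32)
res = res - (8 - res)
res = 6
res = res <= size
emit(size)
size = size + res

handle(32)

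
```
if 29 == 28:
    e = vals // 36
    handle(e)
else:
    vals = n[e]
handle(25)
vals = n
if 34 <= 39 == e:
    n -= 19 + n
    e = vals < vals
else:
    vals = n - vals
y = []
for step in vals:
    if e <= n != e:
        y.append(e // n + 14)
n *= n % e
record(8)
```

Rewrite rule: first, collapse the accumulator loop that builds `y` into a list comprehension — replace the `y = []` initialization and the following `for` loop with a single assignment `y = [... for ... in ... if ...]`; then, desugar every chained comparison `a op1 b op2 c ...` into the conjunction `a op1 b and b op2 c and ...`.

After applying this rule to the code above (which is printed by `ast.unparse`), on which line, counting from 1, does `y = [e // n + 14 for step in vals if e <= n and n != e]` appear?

Transformed code:
if 29 == 28:
    e = vals // 36
    handle(e)
else:
    vals = n[e]
handle(25)
vals = n
if 34 <= 39 and 39 == e:
    n -= 19 + n
    e = vals < vals
else:
    vals = n - vals
y = [e // n + 14 for step in vals if e <= n and n != e]
n *= n % e
record(8)

13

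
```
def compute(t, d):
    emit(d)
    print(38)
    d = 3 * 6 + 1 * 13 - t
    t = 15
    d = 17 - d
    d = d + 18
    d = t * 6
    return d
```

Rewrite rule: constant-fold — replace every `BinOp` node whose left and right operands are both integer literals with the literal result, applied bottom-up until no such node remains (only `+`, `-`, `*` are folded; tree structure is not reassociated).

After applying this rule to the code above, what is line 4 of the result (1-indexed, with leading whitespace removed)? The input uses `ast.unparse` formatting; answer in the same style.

Transformed code:
def compute(t, d):
    emit(d)
    print(38)
    d = 31 - t
    t = 15
    d = 17 - d
    d = d + 18
    d = t * 6
    return d

d = 31 - t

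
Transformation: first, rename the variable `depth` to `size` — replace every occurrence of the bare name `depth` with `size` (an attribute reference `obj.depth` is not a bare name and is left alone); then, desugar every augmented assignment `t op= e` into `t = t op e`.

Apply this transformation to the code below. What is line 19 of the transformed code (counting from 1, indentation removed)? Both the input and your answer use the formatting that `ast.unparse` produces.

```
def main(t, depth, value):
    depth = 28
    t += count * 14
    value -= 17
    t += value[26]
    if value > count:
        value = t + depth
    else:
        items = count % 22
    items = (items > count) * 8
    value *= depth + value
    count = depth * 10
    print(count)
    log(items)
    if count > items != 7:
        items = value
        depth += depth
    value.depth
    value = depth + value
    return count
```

Transformed code:
def main(t, size, value):
    size = 28
    t = t + count * 14
    value = value - 17
    t = t + value[26]
    if value > count:
        value = t + size
    else:
        items = count % 22
    items = (items > count) * 8
    value = value * (size + value)
    count = size * 10
    print(count)
    log(items)
    if count > items != 7:
        items = value
        size = size + size
    value.depth
    value = size + value
    return count

value = size + value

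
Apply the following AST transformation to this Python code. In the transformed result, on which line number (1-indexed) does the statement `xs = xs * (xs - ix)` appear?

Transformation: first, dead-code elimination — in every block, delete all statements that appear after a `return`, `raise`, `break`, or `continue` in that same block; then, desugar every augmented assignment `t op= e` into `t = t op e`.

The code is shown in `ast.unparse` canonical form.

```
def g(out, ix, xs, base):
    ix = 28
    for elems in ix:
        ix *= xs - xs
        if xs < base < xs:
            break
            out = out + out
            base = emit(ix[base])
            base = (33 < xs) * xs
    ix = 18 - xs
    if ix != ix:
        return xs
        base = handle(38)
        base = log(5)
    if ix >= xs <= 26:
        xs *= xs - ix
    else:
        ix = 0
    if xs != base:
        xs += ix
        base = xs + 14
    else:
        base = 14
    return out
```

11

Transformed code:
def g(out, ix, xs, base):
    ix = 28
    for elems in ix:
        ix = ix * (xs - xs)
        if xs < base < xs:
            break
    ix = 18 - xs
    if ix != ix:
        return xs
    if ix >= xs <= 26:
        xs = xs * (xs - ix)
    else:
        ix = 0
    if xs != base:
        xs = xs + ix
        base = xs + 14
    else:
        base = 14
    return out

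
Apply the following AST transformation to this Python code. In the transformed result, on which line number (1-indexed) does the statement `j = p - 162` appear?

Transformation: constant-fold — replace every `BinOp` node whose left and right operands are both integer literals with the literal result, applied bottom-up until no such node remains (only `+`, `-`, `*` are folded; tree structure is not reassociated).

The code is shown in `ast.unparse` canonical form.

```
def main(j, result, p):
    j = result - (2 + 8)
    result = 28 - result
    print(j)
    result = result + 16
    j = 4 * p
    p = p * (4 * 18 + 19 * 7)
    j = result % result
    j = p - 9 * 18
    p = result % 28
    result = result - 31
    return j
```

Transformed code:
def main(j, result, p):
    j = result - 10
    result = 28 - result
    print(j)
    result = result + 16
    j = 4 * p
    p = p * 205
    j = result % result
    j = p - 162
    p = result % 28
    result = result - 31
    return j

9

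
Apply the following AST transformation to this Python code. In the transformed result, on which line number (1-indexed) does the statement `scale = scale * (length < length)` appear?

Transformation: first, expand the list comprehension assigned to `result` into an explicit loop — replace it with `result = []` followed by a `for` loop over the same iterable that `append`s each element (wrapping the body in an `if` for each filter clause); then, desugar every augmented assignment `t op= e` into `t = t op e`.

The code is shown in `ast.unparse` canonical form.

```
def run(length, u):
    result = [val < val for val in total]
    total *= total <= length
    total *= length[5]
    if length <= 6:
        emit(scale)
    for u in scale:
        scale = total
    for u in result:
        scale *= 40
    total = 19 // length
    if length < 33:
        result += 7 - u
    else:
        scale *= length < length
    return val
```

Transformed code:
def run(length, u):
    result = []
    for val in total:
        result.append(val < val)
    total = total * (total <= length)
    total = total * length[5]
    if length <= 6:
        emit(scale)
    for u in scale:
        scale = total
    for u in result:
        scale = scale * 40
    total = 19 // length
    if length < 33:
        result = result + (7 - u)
    else:
        scale = scale * (length < length)
    return val

17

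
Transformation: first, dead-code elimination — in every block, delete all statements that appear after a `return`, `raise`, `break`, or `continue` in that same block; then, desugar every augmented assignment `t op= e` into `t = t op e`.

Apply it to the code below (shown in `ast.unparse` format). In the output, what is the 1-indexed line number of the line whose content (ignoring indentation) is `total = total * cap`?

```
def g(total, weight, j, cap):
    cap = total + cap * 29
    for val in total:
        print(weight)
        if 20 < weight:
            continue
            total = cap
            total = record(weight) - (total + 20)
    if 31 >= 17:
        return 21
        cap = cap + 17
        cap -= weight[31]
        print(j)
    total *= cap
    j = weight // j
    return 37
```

Transformed code:
def g(total, weight, j, cap):
    cap = total + cap * 29
    for val in total:
        print(weight)
        if 20 < weight:
            continue
    if 31 >= 17:
        return 21
    total = total * cap
    j = weight // j
    return 37

9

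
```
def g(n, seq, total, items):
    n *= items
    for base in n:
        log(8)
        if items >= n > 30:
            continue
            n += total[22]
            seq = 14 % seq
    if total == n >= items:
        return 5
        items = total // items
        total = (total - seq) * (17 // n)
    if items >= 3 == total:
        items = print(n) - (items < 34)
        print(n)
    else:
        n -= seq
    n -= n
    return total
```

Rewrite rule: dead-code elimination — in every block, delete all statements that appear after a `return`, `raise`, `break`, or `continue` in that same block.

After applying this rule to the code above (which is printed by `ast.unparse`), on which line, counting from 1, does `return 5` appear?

Transformed code:
def g(n, seq, total, items):
    n *= items
    for base in n:
        log(8)
        if items >= n > 30:
            continue
    if total == n >= items:
        return 5
    if items >= 3 == total:
        items = print(n) - (items < 34)
        print(n)
    else:
        n -= seq
    n -= n
    return total

8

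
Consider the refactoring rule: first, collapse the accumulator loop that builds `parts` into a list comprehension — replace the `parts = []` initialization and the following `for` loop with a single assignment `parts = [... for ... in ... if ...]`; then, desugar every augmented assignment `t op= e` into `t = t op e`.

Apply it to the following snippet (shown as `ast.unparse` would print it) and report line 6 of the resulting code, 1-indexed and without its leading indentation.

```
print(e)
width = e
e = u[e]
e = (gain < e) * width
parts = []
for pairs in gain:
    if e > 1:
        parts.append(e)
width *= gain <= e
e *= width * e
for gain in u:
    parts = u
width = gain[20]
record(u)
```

Transformed code:
print(e)
width = e
e = u[e]
e = (gain < e) * width
parts = [e for pairs in gain if e > 1]
width = width * (gain <= e)
e = e * (width * e)
for gain in u:
    parts = u
width = gain[20]
record(u)

width = width * (gain <= e)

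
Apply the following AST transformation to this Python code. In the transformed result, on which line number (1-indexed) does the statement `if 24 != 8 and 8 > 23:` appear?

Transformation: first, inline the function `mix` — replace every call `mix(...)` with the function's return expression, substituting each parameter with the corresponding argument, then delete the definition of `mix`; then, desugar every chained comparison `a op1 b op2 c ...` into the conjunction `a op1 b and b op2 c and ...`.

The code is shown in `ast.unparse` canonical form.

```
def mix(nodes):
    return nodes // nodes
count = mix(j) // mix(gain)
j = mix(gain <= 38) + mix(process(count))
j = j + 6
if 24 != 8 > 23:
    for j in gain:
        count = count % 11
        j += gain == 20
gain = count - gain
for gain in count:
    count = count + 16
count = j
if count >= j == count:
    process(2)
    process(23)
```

Transformed code:
count = j // j // (gain // gain)
j = (gain <= 38) // (gain <= 38) + process(count) // process(count)
j = j + 6
if 24 != 8 and 8 > 23:
    for j in gain:
        count = count % 11
        j += gain == 20
gain = count - gain
for gain in count:
    count = count + 16
count = j
if count >= j and j == count:
    process(2)
    process(23)

4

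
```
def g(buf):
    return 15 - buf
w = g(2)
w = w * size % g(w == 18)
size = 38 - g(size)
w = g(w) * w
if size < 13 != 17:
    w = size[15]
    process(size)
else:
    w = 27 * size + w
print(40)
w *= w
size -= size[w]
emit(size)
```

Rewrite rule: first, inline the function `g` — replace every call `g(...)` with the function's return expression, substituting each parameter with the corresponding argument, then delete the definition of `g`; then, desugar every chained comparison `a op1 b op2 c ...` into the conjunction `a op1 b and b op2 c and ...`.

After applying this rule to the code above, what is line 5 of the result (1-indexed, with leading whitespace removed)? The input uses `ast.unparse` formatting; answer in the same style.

Transformed code:
w = 15 - 2
w = w * size % (15 - (w == 18))
size = 38 - (15 - size)
w = (15 - w) * w
if size < 13 and 13 != 17:
    w = size[15]
    process(size)
else:
    w = 27 * size + w
print(40)
w *= w
size -= size[w]
emit(size)

if size < 13 and 13 != 17:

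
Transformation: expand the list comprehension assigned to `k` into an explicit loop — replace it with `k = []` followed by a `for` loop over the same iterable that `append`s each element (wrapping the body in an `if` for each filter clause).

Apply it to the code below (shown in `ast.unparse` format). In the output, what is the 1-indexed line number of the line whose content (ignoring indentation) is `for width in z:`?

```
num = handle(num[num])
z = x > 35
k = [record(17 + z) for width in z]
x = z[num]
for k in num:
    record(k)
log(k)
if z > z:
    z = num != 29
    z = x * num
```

Transformed code:
num = handle(num[num])
z = x > 35
k = []
for width in z:
    k.append(record(17 + z))
x = z[num]
for k in num:
    record(k)
log(k)
if z > z:
    z = num != 29
    z = x * num

4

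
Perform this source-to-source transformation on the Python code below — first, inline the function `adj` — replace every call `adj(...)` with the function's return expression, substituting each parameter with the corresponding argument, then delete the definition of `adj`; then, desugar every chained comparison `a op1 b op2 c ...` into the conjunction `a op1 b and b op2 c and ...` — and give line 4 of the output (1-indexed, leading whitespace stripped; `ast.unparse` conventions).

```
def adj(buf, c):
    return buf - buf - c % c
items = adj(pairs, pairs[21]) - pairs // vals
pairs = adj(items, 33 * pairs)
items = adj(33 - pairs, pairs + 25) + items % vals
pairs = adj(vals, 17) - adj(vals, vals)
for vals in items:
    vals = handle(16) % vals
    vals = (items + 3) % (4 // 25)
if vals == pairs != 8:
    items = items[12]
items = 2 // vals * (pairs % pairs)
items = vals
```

pairs = vals - vals - 17 % 17 - (vals - vals - vals % vals)

Transformed code:
items = pairs - pairs - pairs[21] % pairs[21] - pairs // vals
pairs = items - items - 33 * pairs % (33 * pairs)
items = 33 - pairs - (33 - pairs) - (pairs + 25) % (pairs + 25) + items % vals
pairs = vals - vals - 17 % 17 - (vals - vals - vals % vals)
for vals in items:
    vals = handle(16) % vals
    vals = (items + 3) % (4 // 25)
if vals == pairs and pairs != 8:
    items = items[12]
items = 2 // vals * (pairs % pairs)
items = vals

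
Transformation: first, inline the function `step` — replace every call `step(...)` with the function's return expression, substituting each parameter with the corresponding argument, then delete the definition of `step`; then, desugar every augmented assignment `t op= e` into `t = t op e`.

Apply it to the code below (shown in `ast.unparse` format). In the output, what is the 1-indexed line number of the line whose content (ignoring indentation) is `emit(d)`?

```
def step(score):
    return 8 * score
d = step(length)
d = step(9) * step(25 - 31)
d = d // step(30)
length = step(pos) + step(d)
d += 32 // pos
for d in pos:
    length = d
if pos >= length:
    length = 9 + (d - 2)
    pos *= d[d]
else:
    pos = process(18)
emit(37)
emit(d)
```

14

Transformed code:
d = 8 * length
d = 8 * 9 * (8 * (25 - 31))
d = d // (8 * 30)
length = 8 * pos + 8 * d
d = d + 32 // pos
for d in pos:
    length = d
if pos >= length:
    length = 9 + (d - 2)
    pos = pos * d[d]
else:
    pos = process(18)
emit(37)
emit(d)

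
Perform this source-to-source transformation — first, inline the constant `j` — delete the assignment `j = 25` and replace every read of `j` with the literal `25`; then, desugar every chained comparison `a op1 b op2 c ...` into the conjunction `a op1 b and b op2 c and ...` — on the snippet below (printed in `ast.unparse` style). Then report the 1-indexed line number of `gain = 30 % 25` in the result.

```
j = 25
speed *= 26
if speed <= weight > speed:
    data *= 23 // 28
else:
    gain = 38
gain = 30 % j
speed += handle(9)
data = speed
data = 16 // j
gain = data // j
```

6

Transformed code:
speed *= 26
if speed <= weight and weight > speed:
    data *= 23 // 28
else:
    gain = 38
gain = 30 % 25
speed += handle(9)
data = speed
data = 16 // 25
gain = data // 25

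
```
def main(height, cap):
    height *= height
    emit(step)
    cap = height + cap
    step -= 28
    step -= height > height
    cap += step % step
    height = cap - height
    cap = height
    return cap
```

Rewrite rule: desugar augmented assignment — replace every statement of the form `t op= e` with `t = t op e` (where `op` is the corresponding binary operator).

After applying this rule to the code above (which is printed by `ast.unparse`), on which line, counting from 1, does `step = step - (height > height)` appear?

6

Transformed code:
def main(height, cap):
    height = height * height
    emit(step)
    cap = height + cap
    step = step - 28
    step = step - (height > height)
    cap = cap + step % step
    height = cap - height
    cap = height
    return cap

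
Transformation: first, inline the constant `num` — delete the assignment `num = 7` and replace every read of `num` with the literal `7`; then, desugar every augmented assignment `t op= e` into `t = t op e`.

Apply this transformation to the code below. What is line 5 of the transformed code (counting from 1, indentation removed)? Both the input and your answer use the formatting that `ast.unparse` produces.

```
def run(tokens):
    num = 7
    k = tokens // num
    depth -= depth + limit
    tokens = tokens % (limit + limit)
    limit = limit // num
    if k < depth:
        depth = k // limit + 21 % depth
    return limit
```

Transformed code:
def run(tokens):
    k = tokens // 7
    depth = depth - (depth + limit)
    tokens = tokens % (limit + limit)
    limit = limit // 7
    if k < depth:
        depth = k // limit + 21 % depth
    return limit

limit = limit // 7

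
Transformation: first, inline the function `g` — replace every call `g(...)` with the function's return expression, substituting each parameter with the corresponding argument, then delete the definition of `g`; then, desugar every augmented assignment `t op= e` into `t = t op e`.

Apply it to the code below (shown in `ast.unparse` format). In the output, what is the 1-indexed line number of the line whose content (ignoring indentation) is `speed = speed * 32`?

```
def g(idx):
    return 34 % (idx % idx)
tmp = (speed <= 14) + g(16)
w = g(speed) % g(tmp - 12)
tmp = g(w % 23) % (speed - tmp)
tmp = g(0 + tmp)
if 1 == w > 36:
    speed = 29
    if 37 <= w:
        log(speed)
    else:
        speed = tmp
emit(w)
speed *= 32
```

12

Transformed code:
tmp = (speed <= 14) + 34 % (16 % 16)
w = 34 % (speed % speed) % (34 % ((tmp - 12) % (tmp - 12)))
tmp = 34 % (w % 23 % (w % 23)) % (speed - tmp)
tmp = 34 % ((0 + tmp) % (0 + tmp))
if 1 == w > 36:
    speed = 29
    if 37 <= w:
        log(speed)
    else:
        speed = tmp
emit(w)
speed = speed * 32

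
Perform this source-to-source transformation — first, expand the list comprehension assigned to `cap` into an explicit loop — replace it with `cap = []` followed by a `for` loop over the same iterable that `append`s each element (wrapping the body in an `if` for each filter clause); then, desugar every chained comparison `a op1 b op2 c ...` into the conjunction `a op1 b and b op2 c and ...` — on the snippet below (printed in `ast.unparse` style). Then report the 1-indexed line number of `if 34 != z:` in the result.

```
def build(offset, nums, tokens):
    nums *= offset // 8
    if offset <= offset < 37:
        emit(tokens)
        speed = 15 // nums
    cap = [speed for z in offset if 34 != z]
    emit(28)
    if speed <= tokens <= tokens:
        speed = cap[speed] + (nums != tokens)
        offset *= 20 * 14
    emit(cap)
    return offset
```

8

Transformed code:
def build(offset, nums, tokens):
    nums *= offset // 8
    if offset <= offset and offset < 37:
        emit(tokens)
        speed = 15 // nums
    cap = []
    for z in offset:
        if 34 != z:
            cap.append(speed)
    emit(28)
    if speed <= tokens and tokens <= tokens:
        speed = cap[speed] + (nums != tokens)
        offset *= 20 * 14
    emit(cap)
    return offset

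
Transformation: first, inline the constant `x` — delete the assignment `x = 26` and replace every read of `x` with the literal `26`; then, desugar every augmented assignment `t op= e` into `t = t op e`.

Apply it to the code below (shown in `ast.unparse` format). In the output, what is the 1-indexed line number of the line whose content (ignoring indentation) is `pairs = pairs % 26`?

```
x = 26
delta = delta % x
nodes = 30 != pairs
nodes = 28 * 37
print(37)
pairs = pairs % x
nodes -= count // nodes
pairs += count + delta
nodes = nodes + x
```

Transformed code:
delta = delta % 26
nodes = 30 != pairs
nodes = 28 * 37
print(37)
pairs = pairs % 26
nodes = nodes - count // nodes
pairs = pairs + (count + delta)
nodes = nodes + 26

5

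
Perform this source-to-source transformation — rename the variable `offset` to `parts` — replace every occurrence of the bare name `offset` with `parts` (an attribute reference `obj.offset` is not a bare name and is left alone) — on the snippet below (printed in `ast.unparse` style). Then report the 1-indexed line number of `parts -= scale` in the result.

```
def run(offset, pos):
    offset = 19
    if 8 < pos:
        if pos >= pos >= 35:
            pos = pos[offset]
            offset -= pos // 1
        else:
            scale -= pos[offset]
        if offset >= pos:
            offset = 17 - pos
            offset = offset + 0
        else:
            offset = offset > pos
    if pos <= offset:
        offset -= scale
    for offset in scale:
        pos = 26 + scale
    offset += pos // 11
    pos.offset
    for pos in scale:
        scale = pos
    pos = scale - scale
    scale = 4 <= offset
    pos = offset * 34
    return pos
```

Transformed code:
def run(parts, pos):
    parts = 19
    if 8 < pos:
        if pos >= pos >= 35:
            pos = pos[parts]
            parts -= pos // 1
        else:
            scale -= pos[parts]
        if parts >= pos:
            parts = 17 - pos
            parts = parts + 0
        else:
            parts = parts > pos
    if pos <= parts:
        parts -= scale
    for parts in scale:
        pos = 26 + scale
    parts += pos // 11
    pos.offset
    for pos in scale:
        scale = pos
    pos = scale - scale
    scale = 4 <= parts
    pos = parts * 34
    return pos

15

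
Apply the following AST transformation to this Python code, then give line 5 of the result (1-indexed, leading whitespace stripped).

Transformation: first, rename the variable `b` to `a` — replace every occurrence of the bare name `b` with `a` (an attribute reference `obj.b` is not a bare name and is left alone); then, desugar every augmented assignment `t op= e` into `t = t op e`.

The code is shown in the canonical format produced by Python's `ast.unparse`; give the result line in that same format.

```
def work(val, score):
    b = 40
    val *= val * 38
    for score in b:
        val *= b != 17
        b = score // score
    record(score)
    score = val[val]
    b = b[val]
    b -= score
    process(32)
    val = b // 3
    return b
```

val = val * (a != 17)

Transformed code:
def work(val, score):
    a = 40
    val = val * (val * 38)
    for score in a:
        val = val * (a != 17)
        a = score // score
    record(score)
    score = val[val]
    a = a[val]
    a = a - score
    process(32)
    val = a // 3
    return a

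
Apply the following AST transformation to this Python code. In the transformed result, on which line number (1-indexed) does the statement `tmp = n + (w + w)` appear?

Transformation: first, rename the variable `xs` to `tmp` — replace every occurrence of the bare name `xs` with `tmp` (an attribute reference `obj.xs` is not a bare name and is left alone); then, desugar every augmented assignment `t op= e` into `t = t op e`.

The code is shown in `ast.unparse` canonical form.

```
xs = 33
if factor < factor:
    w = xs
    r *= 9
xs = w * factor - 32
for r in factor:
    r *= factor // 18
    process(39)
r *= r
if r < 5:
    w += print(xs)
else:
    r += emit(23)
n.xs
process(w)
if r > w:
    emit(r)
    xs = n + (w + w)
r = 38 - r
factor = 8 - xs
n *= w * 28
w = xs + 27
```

18

Transformed code:
tmp = 33
if factor < factor:
    w = tmp
    r = r * 9
tmp = w * factor - 32
for r in factor:
    r = r * (factor // 18)
    process(39)
r = r * r
if r < 5:
    w = w + print(tmp)
else:
    r = r + emit(23)
n.xs
process(w)
if r > w:
    emit(r)
    tmp = n + (w + w)
r = 38 - r
factor = 8 - tmp
n = n * (w * 28)
w = tmp + 27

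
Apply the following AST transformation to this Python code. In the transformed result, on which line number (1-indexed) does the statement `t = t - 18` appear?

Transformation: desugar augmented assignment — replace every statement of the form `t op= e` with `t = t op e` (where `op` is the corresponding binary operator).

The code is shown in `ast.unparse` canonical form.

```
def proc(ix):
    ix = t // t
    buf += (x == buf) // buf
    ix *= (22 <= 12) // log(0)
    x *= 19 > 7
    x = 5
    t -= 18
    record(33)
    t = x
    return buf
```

Transformed code:
def proc(ix):
    ix = t // t
    buf = buf + (x == buf) // buf
    ix = ix * ((22 <= 12) // log(0))
    x = x * (19 > 7)
    x = 5
    t = t - 18
    record(33)
    t = x
    return buf

7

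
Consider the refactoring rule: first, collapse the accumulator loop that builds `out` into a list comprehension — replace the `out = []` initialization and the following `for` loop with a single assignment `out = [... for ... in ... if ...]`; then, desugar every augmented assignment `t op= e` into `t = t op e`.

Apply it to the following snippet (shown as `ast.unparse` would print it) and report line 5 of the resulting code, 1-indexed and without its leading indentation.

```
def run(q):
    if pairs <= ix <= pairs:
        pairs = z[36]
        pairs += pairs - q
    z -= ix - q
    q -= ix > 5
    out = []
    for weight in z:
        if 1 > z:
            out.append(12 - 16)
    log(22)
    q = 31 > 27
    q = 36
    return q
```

z = z - (ix - q)

Transformed code:
def run(q):
    if pairs <= ix <= pairs:
        pairs = z[36]
        pairs = pairs + (pairs - q)
    z = z - (ix - q)
    q = q - (ix > 5)
    out = [12 - 16 for weight in z if 1 > z]
    log(22)
    q = 31 > 27
    q = 36
    return q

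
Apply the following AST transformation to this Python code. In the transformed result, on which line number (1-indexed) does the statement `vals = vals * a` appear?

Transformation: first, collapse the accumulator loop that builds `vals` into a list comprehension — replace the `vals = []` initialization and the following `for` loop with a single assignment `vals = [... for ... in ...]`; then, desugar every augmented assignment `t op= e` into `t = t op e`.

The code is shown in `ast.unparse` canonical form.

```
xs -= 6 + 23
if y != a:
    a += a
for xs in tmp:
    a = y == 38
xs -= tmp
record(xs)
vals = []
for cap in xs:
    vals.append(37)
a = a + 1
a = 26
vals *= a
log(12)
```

Transformed code:
xs = xs - (6 + 23)
if y != a:
    a = a + a
for xs in tmp:
    a = y == 38
xs = xs - tmp
record(xs)
vals = [37 for cap in xs]
a = a + 1
a = 26
vals = vals * a
log(12)

11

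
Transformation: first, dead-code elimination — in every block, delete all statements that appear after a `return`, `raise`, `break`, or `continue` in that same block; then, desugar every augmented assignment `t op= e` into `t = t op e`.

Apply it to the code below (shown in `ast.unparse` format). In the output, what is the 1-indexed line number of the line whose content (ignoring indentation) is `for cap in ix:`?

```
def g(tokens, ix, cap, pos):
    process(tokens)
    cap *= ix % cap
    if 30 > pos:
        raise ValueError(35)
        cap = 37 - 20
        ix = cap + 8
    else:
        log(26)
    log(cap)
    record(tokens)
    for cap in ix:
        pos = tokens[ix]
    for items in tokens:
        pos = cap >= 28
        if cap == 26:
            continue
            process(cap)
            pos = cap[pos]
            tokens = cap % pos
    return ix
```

Transformed code:
def g(tokens, ix, cap, pos):
    process(tokens)
    cap = cap * (ix % cap)
    if 30 > pos:
        raise ValueError(35)
    else:
        log(26)
    log(cap)
    record(tokens)
    for cap in ix:
        pos = tokens[ix]
    for items in tokens:
        pos = cap >= 28
        if cap == 26:
            continue
    return ix

10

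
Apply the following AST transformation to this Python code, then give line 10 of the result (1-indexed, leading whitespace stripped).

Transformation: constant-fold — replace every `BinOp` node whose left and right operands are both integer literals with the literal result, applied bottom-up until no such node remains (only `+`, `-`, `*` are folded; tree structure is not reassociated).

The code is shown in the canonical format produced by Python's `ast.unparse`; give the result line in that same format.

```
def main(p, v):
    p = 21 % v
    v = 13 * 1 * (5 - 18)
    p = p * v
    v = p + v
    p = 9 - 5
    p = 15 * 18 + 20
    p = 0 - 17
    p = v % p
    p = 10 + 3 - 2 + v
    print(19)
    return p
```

Transformed code:
def main(p, v):
    p = 21 % v
    v = -169
    p = p * v
    v = p + v
    p = 4
    p = 290
    p = -17
    p = v % p
    p = 11 + v
    print(19)
    return p

p = 11 + v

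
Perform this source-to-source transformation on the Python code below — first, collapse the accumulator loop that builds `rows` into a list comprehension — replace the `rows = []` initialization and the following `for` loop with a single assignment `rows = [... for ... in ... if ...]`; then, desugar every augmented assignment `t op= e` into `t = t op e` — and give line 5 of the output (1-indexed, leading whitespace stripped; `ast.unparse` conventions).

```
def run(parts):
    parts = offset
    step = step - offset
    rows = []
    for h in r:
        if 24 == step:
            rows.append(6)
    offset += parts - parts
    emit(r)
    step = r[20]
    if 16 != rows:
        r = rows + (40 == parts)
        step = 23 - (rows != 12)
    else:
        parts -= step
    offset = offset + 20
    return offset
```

offset = offset + (parts - parts)

Transformed code:
def run(parts):
    parts = offset
    step = step - offset
    rows = [6 for h in r if 24 == step]
    offset = offset + (parts - parts)
    emit(r)
    step = r[20]
    if 16 != rows:
        r = rows + (40 == parts)
        step = 23 - (rows != 12)
    else:
        parts = parts - step
    offset = offset + 20
    return offset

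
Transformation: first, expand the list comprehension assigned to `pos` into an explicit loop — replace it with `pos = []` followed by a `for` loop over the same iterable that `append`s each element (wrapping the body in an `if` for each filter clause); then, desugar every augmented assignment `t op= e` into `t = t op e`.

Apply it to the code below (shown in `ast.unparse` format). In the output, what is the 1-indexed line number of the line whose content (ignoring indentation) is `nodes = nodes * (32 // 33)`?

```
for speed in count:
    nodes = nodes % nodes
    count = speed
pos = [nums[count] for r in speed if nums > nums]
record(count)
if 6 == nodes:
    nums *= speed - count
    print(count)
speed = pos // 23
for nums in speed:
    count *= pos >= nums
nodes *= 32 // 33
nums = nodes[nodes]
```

Transformed code:
for speed in count:
    nodes = nodes % nodes
    count = speed
pos = []
for r in speed:
    if nums > nums:
        pos.append(nums[count])
record(count)
if 6 == nodes:
    nums = nums * (speed - count)
    print(count)
speed = pos // 23
for nums in speed:
    count = count * (pos >= nums)
nodes = nodes * (32 // 33)
nums = nodes[nodes]

15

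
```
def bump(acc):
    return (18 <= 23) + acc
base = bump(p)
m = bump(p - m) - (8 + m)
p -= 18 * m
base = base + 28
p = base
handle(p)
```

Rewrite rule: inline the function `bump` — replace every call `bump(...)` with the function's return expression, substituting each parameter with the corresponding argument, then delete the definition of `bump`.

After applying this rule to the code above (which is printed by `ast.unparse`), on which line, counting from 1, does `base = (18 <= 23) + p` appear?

Transformed code:
base = (18 <= 23) + p
m = (18 <= 23) + (p - m) - (8 + m)
p -= 18 * m
base = base + 28
p = base
handle(p)

1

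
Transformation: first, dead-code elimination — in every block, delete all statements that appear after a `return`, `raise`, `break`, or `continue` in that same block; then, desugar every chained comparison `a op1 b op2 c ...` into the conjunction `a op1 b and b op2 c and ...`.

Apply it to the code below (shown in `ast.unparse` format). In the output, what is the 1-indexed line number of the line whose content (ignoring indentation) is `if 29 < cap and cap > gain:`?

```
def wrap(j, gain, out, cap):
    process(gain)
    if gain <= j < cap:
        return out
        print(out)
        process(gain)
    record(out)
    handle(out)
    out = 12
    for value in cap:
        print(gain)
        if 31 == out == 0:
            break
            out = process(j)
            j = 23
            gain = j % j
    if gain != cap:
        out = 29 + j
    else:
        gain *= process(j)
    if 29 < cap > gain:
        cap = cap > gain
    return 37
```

Transformed code:
def wrap(j, gain, out, cap):
    process(gain)
    if gain <= j and j < cap:
        return out
    record(out)
    handle(out)
    out = 12
    for value in cap:
        print(gain)
        if 31 == out and out == 0:
            break
    if gain != cap:
        out = 29 + j
    else:
        gain *= process(j)
    if 29 < cap and cap > gain:
        cap = cap > gain
    return 37

16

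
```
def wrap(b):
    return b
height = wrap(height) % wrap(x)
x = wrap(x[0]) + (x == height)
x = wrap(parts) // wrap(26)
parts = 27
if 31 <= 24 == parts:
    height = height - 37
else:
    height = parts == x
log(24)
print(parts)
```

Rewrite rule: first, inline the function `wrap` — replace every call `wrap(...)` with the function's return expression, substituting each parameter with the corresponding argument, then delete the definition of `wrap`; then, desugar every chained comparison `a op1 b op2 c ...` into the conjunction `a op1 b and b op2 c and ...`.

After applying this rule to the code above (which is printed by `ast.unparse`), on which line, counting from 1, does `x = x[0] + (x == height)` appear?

2

Transformed code:
height = height % x
x = x[0] + (x == height)
x = parts // 26
parts = 27
if 31 <= 24 and 24 == parts:
    height = height - 37
else:
    height = parts == x
log(24)
print(parts)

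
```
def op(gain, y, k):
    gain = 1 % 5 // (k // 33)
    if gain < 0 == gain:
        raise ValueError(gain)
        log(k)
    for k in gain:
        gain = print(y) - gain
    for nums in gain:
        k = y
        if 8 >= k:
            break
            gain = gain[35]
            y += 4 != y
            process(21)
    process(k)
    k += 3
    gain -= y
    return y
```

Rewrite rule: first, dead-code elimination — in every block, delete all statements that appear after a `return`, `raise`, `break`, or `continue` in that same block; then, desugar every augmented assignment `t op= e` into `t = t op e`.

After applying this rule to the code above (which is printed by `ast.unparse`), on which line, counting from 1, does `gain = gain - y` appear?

Transformed code:
def op(gain, y, k):
    gain = 1 % 5 // (k // 33)
    if gain < 0 == gain:
        raise ValueError(gain)
    for k in gain:
        gain = print(y) - gain
    for nums in gain:
        k = y
        if 8 >= k:
            break
    process(k)
    k = k + 3
    gain = gain - y
    return y

13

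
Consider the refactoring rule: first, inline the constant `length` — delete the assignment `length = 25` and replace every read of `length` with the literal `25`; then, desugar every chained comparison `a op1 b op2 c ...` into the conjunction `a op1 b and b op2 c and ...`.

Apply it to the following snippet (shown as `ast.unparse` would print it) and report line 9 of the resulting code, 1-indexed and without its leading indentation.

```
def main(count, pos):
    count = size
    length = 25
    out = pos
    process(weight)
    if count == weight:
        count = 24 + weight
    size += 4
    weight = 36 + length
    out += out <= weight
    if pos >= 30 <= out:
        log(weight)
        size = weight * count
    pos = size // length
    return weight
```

Transformed code:
def main(count, pos):
    count = size
    out = pos
    process(weight)
    if count == weight:
        count = 24 + weight
    size += 4
    weight = 36 + 25
    out += out <= weight
    if pos >= 30 and 30 <= out:
        log(weight)
        size = weight * count
    pos = size // 25
    return weight

out += out <= weight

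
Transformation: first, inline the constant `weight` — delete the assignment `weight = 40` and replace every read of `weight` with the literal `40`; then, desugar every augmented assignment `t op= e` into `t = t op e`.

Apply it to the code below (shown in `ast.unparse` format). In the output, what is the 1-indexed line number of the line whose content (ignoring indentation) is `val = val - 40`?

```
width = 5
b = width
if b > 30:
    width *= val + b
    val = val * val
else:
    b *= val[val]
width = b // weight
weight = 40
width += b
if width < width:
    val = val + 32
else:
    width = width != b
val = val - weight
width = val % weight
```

Transformed code:
width = 5
b = width
if b > 30:
    width = width * (val + b)
    val = val * val
else:
    b = b * val[val]
width = b // 40
width = width + b
if width < width:
    val = val + 32
else:
    width = width != b
val = val - 40
width = val % 40

14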